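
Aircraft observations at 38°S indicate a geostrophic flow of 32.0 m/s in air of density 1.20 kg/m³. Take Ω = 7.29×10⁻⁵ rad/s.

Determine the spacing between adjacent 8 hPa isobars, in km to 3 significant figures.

232 km

Coriolis parameter at 38°S:
f = 2Ω sin φ = 2 × 7.29×10⁻⁵ × sin 38° = 8.98×10⁻⁵ s⁻¹
Geostrophic balance rearranged: |∂P/∂n| = f ρ V_g
|∂P/∂n| = 8.98×10⁻⁵ × 1.20 × 32.0 = 3.45×10⁻³ Pa/m
Isobar spacing: Δn = ΔP/|∂P/∂n| = 800 Pa / 3.45×10⁻³ Pa/m = 232092 m ≈ 232 km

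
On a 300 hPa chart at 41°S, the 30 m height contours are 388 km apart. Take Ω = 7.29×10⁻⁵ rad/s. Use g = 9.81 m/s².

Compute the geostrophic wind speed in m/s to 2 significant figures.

Coriolis parameter at 41°S:
f = 2Ω sin φ = 2 × 7.29×10⁻⁵ × sin 41° = 9.57×10⁻⁵ s⁻¹
Height gradient: |∂Z/∂n| = 30 m / 388000 m = 7.73×10⁻⁵
On a pressure surface, geostrophic balance gives V_g = (g/f)|∂Z/∂n|:
V_g = 9.81 × 7.73×10⁻⁵ / 9.57×10⁻⁵ = 7.93 m/s

7.9 m/s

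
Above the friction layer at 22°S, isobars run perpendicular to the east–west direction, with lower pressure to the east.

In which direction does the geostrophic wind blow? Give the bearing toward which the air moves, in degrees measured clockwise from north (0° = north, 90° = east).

The pressure-gradient force points toward the east (bearing 090°).
Geostrophic balance: in the Southern Hemisphere the Coriolis force deflects motion to the left, so the geostrophic wind blows 90° to the left of the pressure-gradient force (low pressure on the right).
Rotating 090° by 90° counterclockwise gives 000° — the wind blows toward the north.

000°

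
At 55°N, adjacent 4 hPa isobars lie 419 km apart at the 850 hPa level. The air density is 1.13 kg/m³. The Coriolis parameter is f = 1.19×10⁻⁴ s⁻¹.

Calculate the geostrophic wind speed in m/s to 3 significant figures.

7.10 m/s

Pressure gradient: |∂P/∂n| = 400 Pa / 419000 m = 9.55×10⁻⁴ Pa/m
Geostrophic balance (pressure-gradient force = Coriolis force):
V_g = (1/(fρ)) |∂P/∂n| = 9.55×10⁻⁴ / (1.19×10⁻⁴ × 1.13) = 7.10 m/s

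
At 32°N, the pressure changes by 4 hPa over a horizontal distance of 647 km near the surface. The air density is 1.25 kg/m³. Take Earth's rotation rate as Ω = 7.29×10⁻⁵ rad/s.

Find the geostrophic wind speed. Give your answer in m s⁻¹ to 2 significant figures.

Coriolis parameter at 32°N:
f = 2Ω sin φ = 2 × 7.29×10⁻⁵ × sin 32° = 7.73×10⁻⁵ s⁻¹
Pressure gradient: |∂P/∂n| = 400 Pa / 647000 m = 6.18×10⁻⁴ Pa/m
Geostrophic balance (pressure-gradient force = Coriolis force):
V_g = (1/(fρ)) |∂P/∂n| = 6.18×10⁻⁴ / (7.73×10⁻⁵ × 1.25) = 6.40 m/s

6.4 m s⁻¹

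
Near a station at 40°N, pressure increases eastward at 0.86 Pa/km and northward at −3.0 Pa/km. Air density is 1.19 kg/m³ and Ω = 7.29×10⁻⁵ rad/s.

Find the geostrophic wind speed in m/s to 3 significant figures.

28.0 m/s

Coriolis parameter at 40°N:
f = 2Ω sin φ = 2 × 7.29×10⁻⁵ × sin 40° = 9.37×10⁻⁵ s⁻¹
Component geostrophic relations (x east, y north):
u_g = −(1/(fρ)) ∂P/∂y,  v_g = (1/(fρ)) ∂P/∂x
u_g = −(−3.0×10⁻³)/(9.37×10⁻⁵ × 1.19) = 26.9 m/s;  v_g = (0.86×10⁻³)/(9.37×10⁻⁵ × 1.19) = 7.71 m/s
|V_g| = √(u_g² + v_g²) = 28.0 m/s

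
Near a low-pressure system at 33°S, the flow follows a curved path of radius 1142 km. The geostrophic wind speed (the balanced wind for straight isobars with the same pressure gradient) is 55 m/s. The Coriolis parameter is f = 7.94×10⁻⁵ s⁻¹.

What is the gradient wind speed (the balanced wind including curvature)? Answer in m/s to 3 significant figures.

Around a low, centrifugal force acts outward with Coriolis, so pressure-gradient force balances both:
(1/ρ)|∂P/∂n| = fV + V²/R  →  V² + fR·V − fR·V_g = 0
With fR = 7.94×10⁻⁵ × 1142×10³ m = 90.7 m/s:
V = [−fR + √((fR)² + 4 fR V_g)]/2 = [−90.7 + √(90.7² + 4×90.7×55)]/2 = 38.6 m/s
Subgeostrophic (V < V_g = 55 m/s), as expected around a low.

38.6 m/s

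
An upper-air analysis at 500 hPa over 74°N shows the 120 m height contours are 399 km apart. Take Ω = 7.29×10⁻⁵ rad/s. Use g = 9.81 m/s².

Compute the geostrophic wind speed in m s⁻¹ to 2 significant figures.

21 m s⁻¹

Coriolis parameter at 74°N:
f = 2Ω sin φ = 2 × 7.29×10⁻⁵ × sin 74° = 1.40×10⁻⁴ s⁻¹
Height gradient: |∂Z/∂n| = 120 m / 399000 m = 3.01×10⁻⁴
On a pressure surface, geostrophic balance gives V_g = (g/f)|∂Z/∂n|:
V_g = 9.81 × 3.01×10⁻⁴ / 1.40×10⁻⁴ = 21.1 m/s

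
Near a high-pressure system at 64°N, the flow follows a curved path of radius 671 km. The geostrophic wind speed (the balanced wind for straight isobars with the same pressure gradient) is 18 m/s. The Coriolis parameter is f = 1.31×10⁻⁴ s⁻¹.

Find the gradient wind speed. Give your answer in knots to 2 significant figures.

49 knots

Around a high, pressure-gradient force acts outward with centrifugal, so Coriolis balances both:
fV = (1/ρ)|∂P/∂n| + V²/R  →  V² − fR·V + fR·V_g = 0
With fR = 1.31×10⁻⁴ × 671×10³ m = 87.9 m/s:
V = [fR − √((fR)² − 4 fR V_g)]/2 = [87.9 − √(87.9² − 4×87.9×18)]/2 = 25.3 m/s
Supergeostrophic (V > V_g = 18 m/s), as expected around a high.
Converting: 25.3 m/s × 1.944 = 49 knots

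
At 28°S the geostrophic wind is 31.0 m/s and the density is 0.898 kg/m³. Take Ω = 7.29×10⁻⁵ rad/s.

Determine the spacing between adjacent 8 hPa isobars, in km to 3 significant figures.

Coriolis parameter at 28°S:
f = 2Ω sin φ = 2 × 7.29×10⁻⁵ × sin 28° = 6.84×10⁻⁵ s⁻¹
Geostrophic balance rearranged: |∂P/∂n| = f ρ V_g
|∂P/∂n| = 6.84×10⁻⁵ × 0.898 × 31.0 = 1.91×10⁻³ Pa/m
Isobar spacing: Δn = ΔP/|∂P/∂n| = 800 Pa / 1.91×10⁻³ Pa/m = 419841 m ≈ 420 km

420 km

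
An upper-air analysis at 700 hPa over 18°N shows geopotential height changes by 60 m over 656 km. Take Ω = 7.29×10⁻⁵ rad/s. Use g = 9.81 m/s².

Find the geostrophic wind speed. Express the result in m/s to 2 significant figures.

20 m/s

Coriolis parameter at 18°N:
f = 2Ω sin φ = 2 × 7.29×10⁻⁵ × sin 18° = 4.51×10⁻⁵ s⁻¹
Height gradient: |∂Z/∂n| = 60 m / 656000 m = 9.15×10⁻⁵
On a pressure surface, geostrophic balance gives V_g = (g/f)|∂Z/∂n|:
V_g = 9.81 × 9.15×10⁻⁵ / 4.51×10⁻⁵ = 19.9 m/s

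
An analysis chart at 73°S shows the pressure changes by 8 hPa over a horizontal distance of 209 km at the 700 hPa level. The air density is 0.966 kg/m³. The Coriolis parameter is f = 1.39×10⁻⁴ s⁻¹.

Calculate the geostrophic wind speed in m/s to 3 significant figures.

Pressure gradient: |∂P/∂n| = 800 Pa / 209000 m = 3.83×10⁻³ Pa/m
Geostrophic balance (pressure-gradient force = Coriolis force):
V_g = (1/(fρ)) |∂P/∂n| = 3.83×10⁻³ / (1.39×10⁻⁴ × 0.966) = 28.5 m/s

28.5 m/s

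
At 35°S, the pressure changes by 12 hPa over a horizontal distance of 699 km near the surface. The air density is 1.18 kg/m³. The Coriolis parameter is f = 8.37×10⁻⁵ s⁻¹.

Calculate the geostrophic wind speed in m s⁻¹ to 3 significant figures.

17.4 m s⁻¹

Pressure gradient: |∂P/∂n| = 1200 Pa / 699000 m = 1.72×10⁻³ Pa/m
Geostrophic balance (pressure-gradient force = Coriolis force):
V_g = (1/(fρ)) |∂P/∂n| = 1.72×10⁻³ / (8.37×10⁻⁵ × 1.18) = 17.4 m/s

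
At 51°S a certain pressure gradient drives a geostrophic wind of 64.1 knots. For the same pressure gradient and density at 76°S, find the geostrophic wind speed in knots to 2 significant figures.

51 knots

With the same pressure gradient and density, V_g ∝ 1/f ∝ 1/sin φ.
V₂ = V₁ · sin φ₁ / sin φ₂ = 64.1 × sin 51° / sin 76°
V₂ = 64.1 × 0.7771/0.9703 = 51 knots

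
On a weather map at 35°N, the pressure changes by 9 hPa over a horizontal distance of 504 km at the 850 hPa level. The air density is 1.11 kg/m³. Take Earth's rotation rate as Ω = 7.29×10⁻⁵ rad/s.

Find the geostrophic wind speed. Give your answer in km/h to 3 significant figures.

69.3 km/h

Coriolis parameter at 35°N:
f = 2Ω sin φ = 2 × 7.29×10⁻⁵ × sin 35° = 8.36×10⁻⁵ s⁻¹
Pressure gradient: |∂P/∂n| = 900 Pa / 504000 m = 1.79×10⁻³ Pa/m
Geostrophic balance (pressure-gradient force = Coriolis force):
V_g = (1/(fρ)) |∂P/∂n| = 1.79×10⁻³ / (8.36×10⁻⁵ × 1.11) = 19.2 m/s
Converting: 19.2 m/s × 3.6 = 69.3 km/h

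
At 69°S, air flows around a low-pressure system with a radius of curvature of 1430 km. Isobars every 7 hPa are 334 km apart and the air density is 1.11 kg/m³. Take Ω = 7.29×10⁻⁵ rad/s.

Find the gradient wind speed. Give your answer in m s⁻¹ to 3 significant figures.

Coriolis parameter at 69°S:
f = 2Ω sin φ = 2 × 7.29×10⁻⁵ × sin 69° = 1.36×10⁻⁴ s⁻¹
Pressure gradient: |∂P/∂n| = 700 Pa / 334000 m = 2.10×10⁻³ Pa/m
Geostrophic speed: V_g = |∂P/∂n|/(fρ) = 2.10×10⁻³/(1.36×10⁻⁴ × 1.11) = 13.9 m/s
Around a low, centrifugal force acts outward with Coriolis, so pressure-gradient force balances both:
(1/ρ)|∂P/∂n| = fV + V²/R  →  V² + fR·V − fR·V_g = 0
With fR = 1.36×10⁻⁴ × 1430×10³ m = 195 m/s:
V = [−fR + √((fR)² + 4 fR V_g)]/2 = [−195 + √(195² + 4×195×13.9)]/2 = 13 m/s
Subgeostrophic (V < V_g = 13.9 m/s), as expected around a low.

13.0 m s⁻¹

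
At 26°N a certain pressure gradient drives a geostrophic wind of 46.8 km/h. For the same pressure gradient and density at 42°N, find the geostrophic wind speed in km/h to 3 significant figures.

30.7 km/h

With the same pressure gradient and density, V_g ∝ 1/f ∝ 1/sin φ.
V₂ = V₁ · sin φ₁ / sin φ₂ = 46.8 × sin 26° / sin 42°
V₂ = 46.8 × 0.4384/0.6691 = 30.7 km/h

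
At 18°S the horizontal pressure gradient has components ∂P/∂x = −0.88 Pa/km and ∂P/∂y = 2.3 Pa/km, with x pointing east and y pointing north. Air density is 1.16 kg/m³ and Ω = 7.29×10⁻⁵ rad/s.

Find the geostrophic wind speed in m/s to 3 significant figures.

Coriolis parameter at 18°S:
f = 2Ω sin φ = 2 × 7.29×10⁻⁵ × sin 18° = 4.51×10⁻⁵ s⁻¹
In the Southern Hemisphere f is negative: f = −4.51×10⁻⁵ s⁻¹.
Component geostrophic relations (x east, y north):
u_g = −(1/(fρ)) ∂P/∂y,  v_g = (1/(fρ)) ∂P/∂x
u_g = −(2.3×10⁻³)/(−4.51×10⁻⁵ × 1.16) = 44.0 m/s;  v_g = (−0.88×10⁻³)/(−4.51×10⁻⁵ × 1.16) = 16.8 m/s
|V_g| = √(u_g² + v_g²) = 47.1 m/s

47.1 m/s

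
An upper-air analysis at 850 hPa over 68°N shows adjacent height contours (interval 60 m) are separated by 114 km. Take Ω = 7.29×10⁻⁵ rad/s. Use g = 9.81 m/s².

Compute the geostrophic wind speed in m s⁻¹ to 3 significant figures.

Coriolis parameter at 68°N:
f = 2Ω sin φ = 2 × 7.29×10⁻⁵ × sin 68° = 1.35×10⁻⁴ s⁻¹
Height gradient: |∂Z/∂n| = 60 m / 114000 m = 5.26×10⁻⁴
On a pressure surface, geostrophic balance gives V_g = (g/f)|∂Z/∂n|:
V_g = 9.81 × 5.26×10⁻⁴ / 1.35×10⁻⁴ = 38.2 m/s

38.2 m s⁻¹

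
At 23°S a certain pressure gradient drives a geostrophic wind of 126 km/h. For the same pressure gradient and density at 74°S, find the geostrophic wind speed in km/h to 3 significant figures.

51.2 km/h

With the same pressure gradient and density, V_g ∝ 1/f ∝ 1/sin φ.
V₂ = V₁ · sin φ₁ / sin φ₂ = 126 × sin 23° / sin 74°
V₂ = 126 × 0.3907/0.9613 = 51.2 km/h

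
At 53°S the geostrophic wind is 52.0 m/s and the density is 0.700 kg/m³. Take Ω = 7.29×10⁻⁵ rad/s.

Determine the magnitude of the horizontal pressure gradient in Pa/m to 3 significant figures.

Coriolis parameter at 53°S:
f = 2Ω sin φ = 2 × 7.29×10⁻⁵ × sin 53° = 1.16×10⁻⁴ s⁻¹
Geostrophic balance rearranged: |∂P/∂n| = f ρ V_g
|∂P/∂n| = 1.16×10⁻⁴ × 0.700 × 52.0 = 4.24×10⁻³ Pa/m

4.24×10⁻³ Pa/m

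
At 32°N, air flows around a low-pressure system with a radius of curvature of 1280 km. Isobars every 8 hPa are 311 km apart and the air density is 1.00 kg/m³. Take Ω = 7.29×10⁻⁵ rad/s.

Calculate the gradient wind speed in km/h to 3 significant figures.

Coriolis parameter at 32°N:
f = 2Ω sin φ = 2 × 7.29×10⁻⁵ × sin 32° = 7.73×10⁻⁵ s⁻¹
Pressure gradient: |∂P/∂n| = 800 Pa / 311000 m = 2.57×10⁻³ Pa/m
Geostrophic speed: V_g = |∂P/∂n|/(fρ) = 2.57×10⁻³/(7.73×10⁻⁵ × 1.00) = 33.3 m/s
Around a low, centrifugal force acts outward with Coriolis, so pressure-gradient force balances both:
(1/ρ)|∂P/∂n| = fV + V²/R  →  V² + fR·V − fR·V_g = 0
With fR = 7.73×10⁻⁵ × 1280×10³ m = 98.9 m/s:
V = [−fR + √((fR)² + 4 fR V_g)]/2 = [−98.9 + √(98.9² + 4×98.9×33.3)]/2 = 26.3 m/s
Subgeostrophic (V < V_g = 33.3 m/s), as expected around a low.
Converting: 26.3 m/s × 3.6 = 94.7 km/h

94.7 km/h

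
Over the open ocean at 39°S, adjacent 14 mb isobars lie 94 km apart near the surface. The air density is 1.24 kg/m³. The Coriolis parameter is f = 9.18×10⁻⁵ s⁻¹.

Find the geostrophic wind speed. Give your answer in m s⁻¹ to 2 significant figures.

130 m s⁻¹

Pressure gradient: |∂P/∂n| = 1400 Pa / 94000 m = 1.49×10⁻² Pa/m
Geostrophic balance (pressure-gradient force = Coriolis force):
V_g = (1/(fρ)) |∂P/∂n| = 1.49×10⁻² / (9.18×10⁻⁵ × 1.24) = 131 m/s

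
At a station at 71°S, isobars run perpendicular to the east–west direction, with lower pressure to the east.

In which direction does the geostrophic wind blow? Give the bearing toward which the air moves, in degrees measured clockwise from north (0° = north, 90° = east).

000°

The pressure-gradient force points toward the east (bearing 090°).
Geostrophic balance: in the Southern Hemisphere the Coriolis force deflects motion to the left, so the geostrophic wind blows 90° to the left of the pressure-gradient force (low pressure on the right).
Rotating 090° by 90° counterclockwise gives 000° — the wind blows toward the north.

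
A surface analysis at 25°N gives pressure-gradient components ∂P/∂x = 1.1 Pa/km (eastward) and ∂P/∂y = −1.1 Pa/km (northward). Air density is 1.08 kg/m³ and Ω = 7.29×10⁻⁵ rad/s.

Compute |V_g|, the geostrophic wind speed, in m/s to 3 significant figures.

Coriolis parameter at 25°N:
f = 2Ω sin φ = 2 × 7.29×10⁻⁵ × sin 25° = 6.16×10⁻⁵ s⁻¹
Component geostrophic relations (x east, y north):
u_g = −(1/(fρ)) ∂P/∂y,  v_g = (1/(fρ)) ∂P/∂x
u_g = −(−1.1×10⁻³)/(6.16×10⁻⁵ × 1.08) = 16.5 m/s;  v_g = (1.1×10⁻³)/(6.16×10⁻⁵ × 1.08) = 16.5 m/s
|V_g| = √(u_g² + v_g²) = 23.4 m/s

23.4 m/s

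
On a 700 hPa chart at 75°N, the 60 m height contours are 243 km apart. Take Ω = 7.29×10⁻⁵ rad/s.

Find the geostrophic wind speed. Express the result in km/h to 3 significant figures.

Coriolis parameter at 75°N:
f = 2Ω sin φ = 2 × 7.29×10⁻⁵ × sin 75° = 1.41×10⁻⁴ s⁻¹
Height gradient: |∂Z/∂n| = 60 m / 243000 m = 2.47×10⁻⁴
On a pressure surface, geostrophic balance gives V_g = (g/f)|∂Z/∂n|:
V_g = 9.81 × 2.47×10⁻⁴ / 1.41×10⁻⁴ = 17.2 m/s
Converting: 17.2 m/s × 3.6 = 61.9 km/h

61.9 km/h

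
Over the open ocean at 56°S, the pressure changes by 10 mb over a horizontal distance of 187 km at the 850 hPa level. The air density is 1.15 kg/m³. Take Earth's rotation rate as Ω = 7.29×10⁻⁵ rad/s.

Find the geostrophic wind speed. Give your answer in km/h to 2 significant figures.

Coriolis parameter at 56°S:
f = 2Ω sin φ = 2 × 7.29×10⁻⁵ × sin 56° = 1.21×10⁻⁴ s⁻¹
Pressure gradient: |∂P/∂n| = 1000 Pa / 187000 m = 5.35×10⁻³ Pa/m
Geostrophic balance (pressure-gradient force = Coriolis force):
V_g = (1/(fρ)) |∂P/∂n| = 5.35×10⁻³ / (1.21×10⁻⁴ × 1.15) = 38.5 m/s
Converting: 38.5 m/s × 3.6 = 140 km/h

140 km/h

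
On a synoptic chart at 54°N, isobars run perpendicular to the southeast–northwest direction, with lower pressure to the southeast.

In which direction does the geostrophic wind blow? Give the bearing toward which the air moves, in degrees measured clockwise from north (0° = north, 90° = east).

The pressure-gradient force points toward the southeast (bearing 135°).
Geostrophic balance: in the Northern Hemisphere the Coriolis force deflects motion to the right, so the geostrophic wind blows 90° to the right of the pressure-gradient force (low pressure on the left).
Rotating 135° by 90° clockwise gives 225° — the wind blows toward the southwest.

225°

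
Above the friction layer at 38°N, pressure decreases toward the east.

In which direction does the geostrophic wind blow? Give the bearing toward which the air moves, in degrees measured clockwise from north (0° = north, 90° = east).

180°

The pressure-gradient force points toward the east (bearing 090°).
Geostrophic balance: in the Northern Hemisphere the Coriolis force deflects motion to the right, so the geostrophic wind blows 90° to the right of the pressure-gradient force (low pressure on the left).
Rotating 090° by 90° clockwise gives 180° — the wind blows toward the south.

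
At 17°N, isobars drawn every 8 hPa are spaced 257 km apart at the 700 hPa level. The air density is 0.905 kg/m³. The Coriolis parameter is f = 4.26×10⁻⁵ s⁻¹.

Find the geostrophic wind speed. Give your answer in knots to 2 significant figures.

Pressure gradient: |∂P/∂n| = 800 Pa / 257000 m = 3.11×10⁻³ Pa/m
Geostrophic balance (pressure-gradient force = Coriolis force):
V_g = (1/(fρ)) |∂P/∂n| = 3.11×10⁻³ / (4.26×10⁻⁵ × 0.905) = 80.7 m/s
Converting: 80.7 m/s × 1.944 = 160 knots

160 knots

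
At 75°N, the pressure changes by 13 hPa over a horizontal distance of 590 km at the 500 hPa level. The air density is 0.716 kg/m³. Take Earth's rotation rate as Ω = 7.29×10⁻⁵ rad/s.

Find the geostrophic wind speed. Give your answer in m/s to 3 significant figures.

21.9 m/s

Coriolis parameter at 75°N:
f = 2Ω sin φ = 2 × 7.29×10⁻⁵ × sin 75° = 1.41×10⁻⁴ s⁻¹
Pressure gradient: |∂P/∂n| = 1300 Pa / 590000 m = 2.20×10⁻³ Pa/m
Geostrophic balance (pressure-gradient force = Coriolis force):
V_g = (1/(fρ)) |∂P/∂n| = 2.20×10⁻³ / (1.41×10⁻⁴ × 0.716) = 21.9 m/s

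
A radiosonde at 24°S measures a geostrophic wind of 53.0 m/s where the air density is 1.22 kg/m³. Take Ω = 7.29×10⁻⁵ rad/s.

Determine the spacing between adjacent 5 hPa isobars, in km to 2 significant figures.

130 km

Coriolis parameter at 24°S:
f = 2Ω sin φ = 2 × 7.29×10⁻⁵ × sin 24° = 5.93×10⁻⁵ s⁻¹
Geostrophic balance rearranged: |∂P/∂n| = f ρ V_g
|∂P/∂n| = 5.93×10⁻⁵ × 1.22 × 53.0 = 3.83×10⁻³ Pa/m
Isobar spacing: Δn = ΔP/|∂P/∂n| = 500 Pa / 3.83×10⁻³ Pa/m = 130396 m ≈ 130 km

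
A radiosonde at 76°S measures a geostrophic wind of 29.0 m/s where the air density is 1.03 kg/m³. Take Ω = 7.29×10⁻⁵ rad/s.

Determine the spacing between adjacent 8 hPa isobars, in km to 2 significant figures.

190 km

Coriolis parameter at 76°S:
f = 2Ω sin φ = 2 × 7.29×10⁻⁵ × sin 76° = 1.41×10⁻⁴ s⁻¹
Geostrophic balance rearranged: |∂P/∂n| = f ρ V_g
|∂P/∂n| = 1.41×10⁻⁴ × 1.03 × 29.0 = 4.23×10⁻³ Pa/m
Isobar spacing: Δn = ΔP/|∂P/∂n| = 800 Pa / 4.23×10⁻³ Pa/m = 189319 m ≈ 190 km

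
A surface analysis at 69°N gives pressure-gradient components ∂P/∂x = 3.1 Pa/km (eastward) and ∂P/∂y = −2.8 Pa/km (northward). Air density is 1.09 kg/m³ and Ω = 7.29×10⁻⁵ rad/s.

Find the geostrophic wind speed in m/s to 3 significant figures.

28.2 m/s

Coriolis parameter at 69°N:
f = 2Ω sin φ = 2 × 7.29×10⁻⁵ × sin 69° = 1.36×10⁻⁴ s⁻¹
Component geostrophic relations (x east, y north):
u_g = −(1/(fρ)) ∂P/∂y,  v_g = (1/(fρ)) ∂P/∂x
u_g = −(−2.8×10⁻³)/(1.36×10⁻⁴ × 1.09) = 18.9 m/s;  v_g = (3.1×10⁻³)/(1.36×10⁻⁴ × 1.09) = 20.9 m/s
|V_g| = √(u_g² + v_g²) = 28.2 m/s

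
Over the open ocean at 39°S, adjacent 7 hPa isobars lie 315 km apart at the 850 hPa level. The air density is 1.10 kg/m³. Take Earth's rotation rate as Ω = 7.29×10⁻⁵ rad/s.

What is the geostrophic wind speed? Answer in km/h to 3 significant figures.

79.3 km/h

Coriolis parameter at 39°S:
f = 2Ω sin φ = 2 × 7.29×10⁻⁵ × sin 39° = 9.18×10⁻⁵ s⁻¹
Pressure gradient: |∂P/∂n| = 700 Pa / 315000 m = 2.22×10⁻³ Pa/m
Geostrophic balance (pressure-gradient force = Coriolis force):
V_g = (1/(fρ)) |∂P/∂n| = 2.22×10⁻³ / (9.18×10⁻⁵ × 1.10) = 22.0 m/s
Converting: 22.0 m/s × 3.6 = 79.3 km/h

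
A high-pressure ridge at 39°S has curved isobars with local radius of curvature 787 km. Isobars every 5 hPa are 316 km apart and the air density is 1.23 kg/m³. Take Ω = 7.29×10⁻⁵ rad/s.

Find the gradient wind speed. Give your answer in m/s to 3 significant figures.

19.0 m/s

Coriolis parameter at 39°S:
f = 2Ω sin φ = 2 × 7.29×10⁻⁵ × sin 39° = 9.18×10⁻⁵ s⁻¹
Pressure gradient: |∂P/∂n| = 500 Pa / 316000 m = 1.58×10⁻³ Pa/m
Geostrophic speed: V_g = |∂P/∂n|/(fρ) = 1.58×10⁻³/(9.18×10⁻⁵ × 1.23) = 14.0 m/s
Around a high, pressure-gradient force acts outward with centrifugal, so Coriolis balances both:
fV = (1/ρ)|∂P/∂n| + V²/R  →  V² − fR·V + fR·V_g = 0
With fR = 9.18×10⁻⁵ × 787×10³ m = 72.2 m/s:
V = [fR − √((fR)² − 4 fR V_g)]/2 = [72.2 − √(72.2² − 4×72.2×14)]/2 = 19 m/s
Supergeostrophic (V > V_g = 14 m/s), as expected around a high.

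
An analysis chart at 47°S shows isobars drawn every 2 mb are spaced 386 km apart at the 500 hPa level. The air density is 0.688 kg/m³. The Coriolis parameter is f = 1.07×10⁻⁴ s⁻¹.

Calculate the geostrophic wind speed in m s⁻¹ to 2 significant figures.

7.0 m s⁻¹

Pressure gradient: |∂P/∂n| = 200 Pa / 386000 m = 5.18×10⁻⁴ Pa/m
Geostrophic balance (pressure-gradient force = Coriolis force):
V_g = (1/(fρ)) |∂P/∂n| = 5.18×10⁻⁴ / (1.07×10⁻⁴ × 0.688) = 7.04 m/s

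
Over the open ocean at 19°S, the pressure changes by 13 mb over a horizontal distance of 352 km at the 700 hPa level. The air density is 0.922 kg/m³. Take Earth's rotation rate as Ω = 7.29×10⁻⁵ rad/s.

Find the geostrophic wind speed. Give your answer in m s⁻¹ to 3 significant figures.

84.4 m s⁻¹

Coriolis parameter at 19°S:
f = 2Ω sin φ = 2 × 7.29×10⁻⁵ × sin 19° = 4.75×10⁻⁵ s⁻¹
Pressure gradient: |∂P/∂n| = 1300 Pa / 352000 m = 3.69×10⁻³ Pa/m
Geostrophic balance (pressure-gradient force = Coriolis force):
V_g = (1/(fρ)) |∂P/∂n| = 3.69×10⁻³ / (4.75×10⁻⁵ × 0.922) = 84.4 m/s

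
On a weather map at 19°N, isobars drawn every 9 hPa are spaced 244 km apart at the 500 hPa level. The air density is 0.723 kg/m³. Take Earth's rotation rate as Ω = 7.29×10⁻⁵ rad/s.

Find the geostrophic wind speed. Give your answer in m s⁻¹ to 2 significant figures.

Coriolis parameter at 19°N:
f = 2Ω sin φ = 2 × 7.29×10⁻⁵ × sin 19° = 4.75×10⁻⁵ s⁻¹
Pressure gradient: |∂P/∂n| = 900 Pa / 244000 m = 3.69×10⁻³ Pa/m
Geostrophic balance (pressure-gradient force = Coriolis force):
V_g = (1/(fρ)) |∂P/∂n| = 3.69×10⁻³ / (4.75×10⁻⁵ × 0.723) = 107 m/s

110 m s⁻¹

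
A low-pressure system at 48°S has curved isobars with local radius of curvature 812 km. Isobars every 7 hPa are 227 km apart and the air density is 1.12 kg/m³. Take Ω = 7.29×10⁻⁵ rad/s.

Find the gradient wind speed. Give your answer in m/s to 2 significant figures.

Coriolis parameter at 48°S:
f = 2Ω sin φ = 2 × 7.29×10⁻⁵ × sin 48° = 1.08×10⁻⁴ s⁻¹
Pressure gradient: |∂P/∂n| = 700 Pa / 227000 m = 3.08×10⁻³ Pa/m
Geostrophic speed: V_g = |∂P/∂n|/(fρ) = 3.08×10⁻³/(1.08×10⁻⁴ × 1.12) = 25.4 m/s
Around a low, centrifugal force acts outward with Coriolis, so pressure-gradient force balances both:
(1/ρ)|∂P/∂n| = fV + V²/R  →  V² + fR·V − fR·V_g = 0
With fR = 1.08×10⁻⁴ × 812×10³ m = 88.0 m/s:
V = [−fR + √((fR)² + 4 fR V_g)]/2 = [−88.0 + √(88.0² + 4×88.0×25.4)]/2 = 20.6 m/s
Subgeostrophic (V < V_g = 25.4 m/s), as expected around a low.

21 m/s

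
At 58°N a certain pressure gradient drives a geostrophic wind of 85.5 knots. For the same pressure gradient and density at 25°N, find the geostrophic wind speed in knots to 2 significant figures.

With the same pressure gradient and density, V_g ∝ 1/f ∝ 1/sin φ.
V₂ = V₁ · sin φ₁ / sin φ₂ = 85.5 × sin 58° / sin 25°
V₂ = 85.5 × 0.8480/0.4226 = 170 knots

170 knots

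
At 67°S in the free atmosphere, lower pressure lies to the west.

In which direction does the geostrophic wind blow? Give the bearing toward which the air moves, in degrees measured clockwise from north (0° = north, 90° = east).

180°

The pressure-gradient force points toward the west (bearing 270°).
Geostrophic balance: in the Southern Hemisphere the Coriolis force deflects motion to the left, so the geostrophic wind blows 90° to the left of the pressure-gradient force (low pressure on the right).
Rotating 270° by 90° counterclockwise gives 180° — the wind blows toward the south.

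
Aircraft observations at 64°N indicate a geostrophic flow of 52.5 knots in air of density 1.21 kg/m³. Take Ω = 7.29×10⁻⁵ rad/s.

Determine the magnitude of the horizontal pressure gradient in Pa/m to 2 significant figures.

4.3×10⁻³ Pa/m

Coriolis parameter at 64°N:
f = 2Ω sin φ = 2 × 7.29×10⁻⁵ × sin 64° = 1.31×10⁻⁴ s⁻¹
Wind speed in SI: 52.5 knots = 27.0 m/s
Geostrophic balance rearranged: |∂P/∂n| = f ρ V_g
|∂P/∂n| = 1.31×10⁻⁴ × 1.21 × 27.0 = 4.28×10⁻³ Pa/m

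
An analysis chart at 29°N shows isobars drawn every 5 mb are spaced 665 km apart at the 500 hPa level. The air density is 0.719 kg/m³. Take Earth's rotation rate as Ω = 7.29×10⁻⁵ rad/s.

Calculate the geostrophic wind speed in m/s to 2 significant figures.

Coriolis parameter at 29°N:
f = 2Ω sin φ = 2 × 7.29×10⁻⁵ × sin 29° = 7.07×10⁻⁵ s⁻¹
Pressure gradient: |∂P/∂n| = 500 Pa / 665000 m = 7.52×10⁻⁴ Pa/m
Geostrophic balance (pressure-gradient force = Coriolis force):
V_g = (1/(fρ)) |∂P/∂n| = 7.52×10⁻⁴ / (7.07×10⁻⁵ × 0.719) = 14.8 m/s

15 m/s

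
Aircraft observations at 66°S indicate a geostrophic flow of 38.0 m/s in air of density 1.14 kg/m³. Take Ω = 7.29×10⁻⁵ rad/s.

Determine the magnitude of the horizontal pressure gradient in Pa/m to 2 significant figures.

5.8×10⁻³ Pa/m

Coriolis parameter at 66°S:
f = 2Ω sin φ = 2 × 7.29×10⁻⁵ × sin 66° = 1.33×10⁻⁴ s⁻¹
Geostrophic balance rearranged: |∂P/∂n| = f ρ V_g
|∂P/∂n| = 1.33×10⁻⁴ × 1.14 × 38.0 = 5.77×10⁻³ Pa/m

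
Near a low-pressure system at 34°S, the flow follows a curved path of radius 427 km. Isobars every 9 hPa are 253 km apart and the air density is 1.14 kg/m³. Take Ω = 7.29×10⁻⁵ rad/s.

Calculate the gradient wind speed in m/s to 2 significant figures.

Coriolis parameter at 34°S:
f = 2Ω sin φ = 2 × 7.29×10⁻⁵ × sin 34° = 8.15×10⁻⁵ s⁻¹
Pressure gradient: |∂P/∂n| = 900 Pa / 253000 m = 3.56×10⁻³ Pa/m
Geostrophic speed: V_g = |∂P/∂n|/(fρ) = 3.56×10⁻³/(8.15×10⁻⁵ × 1.14) = 38.3 m/s
Around a low, centrifugal force acts outward with Coriolis, so pressure-gradient force balances both:
(1/ρ)|∂P/∂n| = fV + V²/R  →  V² + fR·V − fR·V_g = 0
With fR = 8.15×10⁻⁵ × 427×10³ m = 34.8 m/s:
V = [−fR + √((fR)² + 4 fR V_g)]/2 = [−34.8 + √(34.8² + 4×34.8×38.3)]/2 = 23 m/s
Subgeostrophic (V < V_g = 38.3 m/s), as expected around a low.

23 m/s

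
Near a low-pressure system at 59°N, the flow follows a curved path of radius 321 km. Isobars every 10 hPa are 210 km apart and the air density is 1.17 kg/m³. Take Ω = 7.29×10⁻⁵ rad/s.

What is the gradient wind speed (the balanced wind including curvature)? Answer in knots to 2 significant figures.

41 knots

Coriolis parameter at 59°N:
f = 2Ω sin φ = 2 × 7.29×10⁻⁵ × sin 59° = 1.25×10⁻⁴ s⁻¹
Pressure gradient: |∂P/∂n| = 1000 Pa / 210000 m = 4.76×10⁻³ Pa/m
Geostrophic speed: V_g = |∂P/∂n|/(fρ) = 4.76×10⁻³/(1.25×10⁻⁴ × 1.17) = 32.6 m/s
Around a low, centrifugal force acts outward with Coriolis, so pressure-gradient force balances both:
(1/ρ)|∂P/∂n| = fV + V²/R  →  V² + fR·V − fR·V_g = 0
With fR = 1.25×10⁻⁴ × 321×10³ m = 40.1 m/s:
V = [−fR + √((fR)² + 4 fR V_g)]/2 = [−40.1 + √(40.1² + 4×40.1×32.6)]/2 = 21.3 m/s
Subgeostrophic (V < V_g = 32.6 m/s), as expected around a low.
Converting: 21.3 m/s × 1.944 = 41 knots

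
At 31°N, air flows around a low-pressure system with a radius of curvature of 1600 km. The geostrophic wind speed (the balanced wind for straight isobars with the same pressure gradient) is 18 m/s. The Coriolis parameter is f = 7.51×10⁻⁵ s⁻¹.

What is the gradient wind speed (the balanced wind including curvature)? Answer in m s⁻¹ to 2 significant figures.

Around a low, centrifugal force acts outward with Coriolis, so pressure-gradient force balances both:
(1/ρ)|∂P/∂n| = fV + V²/R  →  V² + fR·V − fR·V_g = 0
With fR = 7.51×10⁻⁵ × 1600×10³ m = 120 m/s:
V = [−fR + √((fR)² + 4 fR V_g)]/2 = [−120 + √(120² + 4×120×18)]/2 = 15.9 m/s
Subgeostrophic (V < V_g = 18 m/s), as expected around a low.

16 m s⁻¹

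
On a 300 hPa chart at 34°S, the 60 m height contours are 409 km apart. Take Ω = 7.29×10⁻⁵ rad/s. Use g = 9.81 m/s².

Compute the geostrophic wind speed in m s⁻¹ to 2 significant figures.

18 m s⁻¹

Coriolis parameter at 34°S:
f = 2Ω sin φ = 2 × 7.29×10⁻⁵ × sin 34° = 8.15×10⁻⁵ s⁻¹
Height gradient: |∂Z/∂n| = 60 m / 409000 m = 1.47×10⁻⁴
On a pressure surface, geostrophic balance gives V_g = (g/f)|∂Z/∂n|:
V_g = 9.81 × 1.47×10⁻⁴ / 8.15×10⁻⁵ = 17.7 m/s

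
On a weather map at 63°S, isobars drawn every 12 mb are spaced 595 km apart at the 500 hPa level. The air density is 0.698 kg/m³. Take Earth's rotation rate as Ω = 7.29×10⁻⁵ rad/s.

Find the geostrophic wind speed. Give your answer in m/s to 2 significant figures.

22 m/s

Coriolis parameter at 63°S:
f = 2Ω sin φ = 2 × 7.29×10⁻⁵ × sin 63° = 1.30×10⁻⁴ s⁻¹
Pressure gradient: |∂P/∂n| = 1200 Pa / 595000 m = 2.02×10⁻³ Pa/m
Geostrophic balance (pressure-gradient force = Coriolis force):
V_g = (1/(fρ)) |∂P/∂n| = 2.02×10⁻³ / (1.30×10⁻⁴ × 0.698) = 22.2 m/s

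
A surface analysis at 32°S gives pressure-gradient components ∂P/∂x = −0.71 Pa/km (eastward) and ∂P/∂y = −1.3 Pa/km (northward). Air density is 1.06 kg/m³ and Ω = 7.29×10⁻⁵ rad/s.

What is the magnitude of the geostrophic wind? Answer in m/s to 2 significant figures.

18 m/s

Coriolis parameter at 32°S:
f = 2Ω sin φ = 2 × 7.29×10⁻⁵ × sin 32° = 7.73×10⁻⁵ s⁻¹
In the Southern Hemisphere f is negative: f = −7.73×10⁻⁵ s⁻¹.
Component geostrophic relations (x east, y north):
u_g = −(1/(fρ)) ∂P/∂y,  v_g = (1/(fρ)) ∂P/∂x
u_g = −(−1.3×10⁻³)/(−7.73×10⁻⁵ × 1.06) = −15.9 m/s;  v_g = (−0.71×10⁻³)/(−7.73×10⁻⁵ × 1.06) = 8.67 m/s
|V_g| = √(u_g² + v_g²) = 18.1 m/s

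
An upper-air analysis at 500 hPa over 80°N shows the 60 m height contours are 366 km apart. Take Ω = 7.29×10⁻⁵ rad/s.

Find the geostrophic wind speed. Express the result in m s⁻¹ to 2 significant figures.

Coriolis parameter at 80°N:
f = 2Ω sin φ = 2 × 7.29×10⁻⁵ × sin 80° = 1.44×10⁻⁴ s⁻¹
Height gradient: |∂Z/∂n| = 60 m / 366000 m = 1.64×10⁻⁴
On a pressure surface, geostrophic balance gives V_g = (g/f)|∂Z/∂n|:
V_g = 9.81 × 1.64×10⁻⁴ / 1.44×10⁻⁴ = 11.2 m/s

11 m s⁻¹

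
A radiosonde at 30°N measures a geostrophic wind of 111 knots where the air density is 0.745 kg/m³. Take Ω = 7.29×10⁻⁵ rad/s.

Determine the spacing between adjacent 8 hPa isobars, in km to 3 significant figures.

Coriolis parameter at 30°N:
f = 2Ω sin φ = 2 × 7.29×10⁻⁵ × sin 30° = 7.29×10⁻⁵ s⁻¹
Wind speed in SI: 111 knots = 57.1 m/s
Geostrophic balance rearranged: |∂P/∂n| = f ρ V_g
|∂P/∂n| = 7.29×10⁻⁵ × 0.745 × 57.1 = 3.10×10⁻³ Pa/m
Isobar spacing: Δn = ΔP/|∂P/∂n| = 800 Pa / 3.10×10⁻³ Pa/m = 257956 m ≈ 258 km

258 km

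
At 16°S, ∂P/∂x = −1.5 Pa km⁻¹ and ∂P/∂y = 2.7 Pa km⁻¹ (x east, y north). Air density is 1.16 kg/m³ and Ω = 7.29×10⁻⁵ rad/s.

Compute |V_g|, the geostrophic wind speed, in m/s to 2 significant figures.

66 m/s

Coriolis parameter at 16°S:
f = 2Ω sin φ = 2 × 7.29×10⁻⁵ × sin 16° = 4.02×10⁻⁵ s⁻¹
In the Southern Hemisphere f is negative: f = −4.02×10⁻⁵ s⁻¹.
Component geostrophic relations (x east, y north):
u_g = −(1/(fρ)) ∂P/∂y,  v_g = (1/(fρ)) ∂P/∂x
u_g = −(2.7×10⁻³)/(−4.02×10⁻⁵ × 1.16) = 57.9 m/s;  v_g = (−1.5×10⁻³)/(−4.02×10⁻⁵ × 1.16) = 32.2 m/s
|V_g| = √(u_g² + v_g²) = 66.3 m/s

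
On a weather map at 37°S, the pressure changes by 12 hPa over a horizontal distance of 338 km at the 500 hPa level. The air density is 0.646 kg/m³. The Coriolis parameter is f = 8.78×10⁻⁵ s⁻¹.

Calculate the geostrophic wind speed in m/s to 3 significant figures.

62.6 m/s

Pressure gradient: |∂P/∂n| = 1200 Pa / 338000 m = 3.55×10⁻³ Pa/m
Geostrophic balance (pressure-gradient force = Coriolis force):
V_g = (1/(fρ)) |∂P/∂n| = 3.55×10⁻³ / (8.78×10⁻⁵ × 0.646) = 62.6 m/s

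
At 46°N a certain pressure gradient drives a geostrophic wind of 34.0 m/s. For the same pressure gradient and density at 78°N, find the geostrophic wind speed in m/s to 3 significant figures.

With the same pressure gradient and density, V_g ∝ 1/f ∝ 1/sin φ.
V₂ = V₁ · sin φ₁ / sin φ₂ = 34.0 × sin 46° / sin 78°
V₂ = 34.0 × 0.7193/0.9781 = 25.0 m/s

25.0 m/s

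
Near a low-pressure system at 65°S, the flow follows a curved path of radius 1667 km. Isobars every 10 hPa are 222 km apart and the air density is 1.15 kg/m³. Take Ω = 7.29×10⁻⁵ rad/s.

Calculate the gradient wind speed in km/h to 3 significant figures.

95.3 km/h

Coriolis parameter at 65°S:
f = 2Ω sin φ = 2 × 7.29×10⁻⁵ × sin 65° = 1.32×10⁻⁴ s⁻¹
Pressure gradient: |∂P/∂n| = 1000 Pa / 222000 m = 4.50×10⁻³ Pa/m
Geostrophic speed: V_g = |∂P/∂n|/(fρ) = 4.50×10⁻³/(1.32×10⁻⁴ × 1.15) = 29.6 m/s
Around a low, centrifugal force acts outward with Coriolis, so pressure-gradient force balances both:
(1/ρ)|∂P/∂n| = fV + V²/R  →  V² + fR·V − fR·V_g = 0
With fR = 1.32×10⁻⁴ × 1667×10³ m = 220 m/s:
V = [−fR + √((fR)² + 4 fR V_g)]/2 = [−220 + √(220² + 4×220×29.6)]/2 = 26.5 m/s
Subgeostrophic (V < V_g = 29.6 m/s), as expected around a low.
Converting: 26.5 m/s × 3.6 = 95.3 km/h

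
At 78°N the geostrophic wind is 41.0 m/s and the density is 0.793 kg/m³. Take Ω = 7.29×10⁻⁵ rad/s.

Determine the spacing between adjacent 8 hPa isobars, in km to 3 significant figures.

Coriolis parameter at 78°N:
f = 2Ω sin φ = 2 × 7.29×10⁻⁵ × sin 78° = 1.43×10⁻⁴ s⁻¹
Geostrophic balance rearranged: |∂P/∂n| = f ρ V_g
|∂P/∂n| = 1.43×10⁻⁴ × 0.793 × 41.0 = 4.64×10⁻³ Pa/m
Isobar spacing: Δn = ΔP/|∂P/∂n| = 800 Pa / 4.64×10⁻³ Pa/m = 172533 m ≈ 173 km

173 km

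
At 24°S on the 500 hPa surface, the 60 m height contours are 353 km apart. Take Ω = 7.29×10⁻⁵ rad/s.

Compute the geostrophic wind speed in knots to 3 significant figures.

54.7 knots

Coriolis parameter at 24°S:
f = 2Ω sin φ = 2 × 7.29×10⁻⁵ × sin 24° = 5.93×10⁻⁵ s⁻¹
Height gradient: |∂Z/∂n| = 60 m / 353000 m = 1.70×10⁻⁴
On a pressure surface, geostrophic balance gives V_g = (g/f)|∂Z/∂n|:
V_g = 9.81 × 1.70×10⁻⁴ / 5.93×10⁻⁵ = 28.1 m/s
Converting: 28.1 m/s × 1.944 = 54.7 knots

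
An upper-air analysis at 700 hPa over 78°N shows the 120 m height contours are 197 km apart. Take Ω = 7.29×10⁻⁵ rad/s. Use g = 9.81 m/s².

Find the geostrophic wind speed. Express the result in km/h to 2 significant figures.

150 km/h

Coriolis parameter at 78°N:
f = 2Ω sin φ = 2 × 7.29×10⁻⁵ × sin 78° = 1.43×10⁻⁴ s⁻¹
Height gradient: |∂Z/∂n| = 120 m / 197000 m = 6.09×10⁻⁴
On a pressure surface, geostrophic balance gives V_g = (g/f)|∂Z/∂n|:
V_g = 9.81 × 6.09×10⁻⁴ / 1.43×10⁻⁴ = 41.9 m/s
Converting: 41.9 m/s × 3.6 = 150 km/h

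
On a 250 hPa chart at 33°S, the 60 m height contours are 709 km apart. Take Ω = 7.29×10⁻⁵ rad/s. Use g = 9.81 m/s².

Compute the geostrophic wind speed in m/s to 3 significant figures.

Coriolis parameter at 33°S:
f = 2Ω sin φ = 2 × 7.29×10⁻⁵ × sin 33° = 7.94×10⁻⁵ s⁻¹
Height gradient: |∂Z/∂n| = 60 m / 709000 m = 8.46×10⁻⁵
On a pressure surface, geostrophic balance gives V_g = (g/f)|∂Z/∂n|:
V_g = 9.81 × 8.46×10⁻⁵ / 7.94×10⁻⁵ = 10.5 m/s

10.5 m/s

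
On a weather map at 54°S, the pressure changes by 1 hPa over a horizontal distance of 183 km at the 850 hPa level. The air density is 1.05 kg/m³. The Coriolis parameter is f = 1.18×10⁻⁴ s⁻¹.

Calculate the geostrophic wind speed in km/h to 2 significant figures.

Pressure gradient: |∂P/∂n| = 100 Pa / 183000 m = 5.46×10⁻⁴ Pa/m
Geostrophic balance (pressure-gradient force = Coriolis force):
V_g = (1/(fρ)) |∂P/∂n| = 5.46×10⁻⁴ / (1.18×10⁻⁴ × 1.05) = 4.41 m/s
Converting: 4.41 m/s × 3.6 = 16 km/h

16 km/h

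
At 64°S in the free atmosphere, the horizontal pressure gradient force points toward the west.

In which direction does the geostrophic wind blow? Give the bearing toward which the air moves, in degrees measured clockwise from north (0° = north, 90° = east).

180°

The pressure-gradient force points toward the west (bearing 270°).
Geostrophic balance: in the Southern Hemisphere the Coriolis force deflects motion to the left, so the geostrophic wind blows 90° to the left of the pressure-gradient force (low pressure on the right).
Rotating 270° by 90° counterclockwise gives 180° — the wind blows toward the south.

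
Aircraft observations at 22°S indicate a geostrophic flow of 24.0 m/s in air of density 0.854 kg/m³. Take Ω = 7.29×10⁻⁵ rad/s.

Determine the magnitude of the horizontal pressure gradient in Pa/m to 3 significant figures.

Coriolis parameter at 22°S:
f = 2Ω sin φ = 2 × 7.29×10⁻⁵ × sin 22° = 5.46×10⁻⁵ s⁻¹
Geostrophic balance rearranged: |∂P/∂n| = f ρ V_g
|∂P/∂n| = 5.46×10⁻⁵ × 0.854 × 24.0 = 1.12×10⁻³ Pa/m

1.12×10⁻³ Pa/m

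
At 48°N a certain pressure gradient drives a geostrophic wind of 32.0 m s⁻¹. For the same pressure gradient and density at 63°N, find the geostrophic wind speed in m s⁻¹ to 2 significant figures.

With the same pressure gradient and density, V_g ∝ 1/f ∝ 1/sin φ.
V₂ = V₁ · sin φ₁ / sin φ₂ = 32.0 × sin 48° / sin 63°
V₂ = 32.0 × 0.7431/0.8910 = 27 m s⁻¹

27 m s⁻¹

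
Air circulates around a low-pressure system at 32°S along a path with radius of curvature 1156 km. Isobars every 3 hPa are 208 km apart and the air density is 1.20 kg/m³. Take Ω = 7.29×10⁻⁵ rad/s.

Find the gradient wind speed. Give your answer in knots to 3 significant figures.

Coriolis parameter at 32°S:
f = 2Ω sin φ = 2 × 7.29×10⁻⁵ × sin 32° = 7.73×10⁻⁵ s⁻¹
Pressure gradient: |∂P/∂n| = 300 Pa / 208000 m = 1.44×10⁻³ Pa/m
Geostrophic speed: V_g = |∂P/∂n|/(fρ) = 1.44×10⁻³/(7.73×10⁻⁵ × 1.20) = 15.6 m/s
Around a low, centrifugal force acts outward with Coriolis, so pressure-gradient force balances both:
(1/ρ)|∂P/∂n| = fV + V²/R  →  V² + fR·V − fR·V_g = 0
With fR = 7.73×10⁻⁵ × 1156×10³ m = 89.3 m/s:
V = [−fR + √((fR)² + 4 fR V_g)]/2 = [−89.3 + √(89.3² + 4×89.3×15.6)]/2 = 13.5 m/s
Subgeostrophic (V < V_g = 15.6 m/s), as expected around a low.
Converting: 13.5 m/s × 1.944 = 26.3 knots

26.3 knots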